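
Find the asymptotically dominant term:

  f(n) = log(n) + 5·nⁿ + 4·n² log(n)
5·nⁿ

Looking at each term:
  - log(n) is O(log n)
  - 5·nⁿ is O(nⁿ)
  - 4·n² log(n) is O(n² log n)

The term 5·nⁿ (O(nⁿ)) grows fastest and dominates all others.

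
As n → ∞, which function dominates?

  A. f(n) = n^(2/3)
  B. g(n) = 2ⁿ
B

f(n) = n^(2/3) is O(n^(2/3)), while g(n) = 2ⁿ is O(2ⁿ).
Since O(2ⁿ) grows faster than O(n^(2/3)), g(n) dominates.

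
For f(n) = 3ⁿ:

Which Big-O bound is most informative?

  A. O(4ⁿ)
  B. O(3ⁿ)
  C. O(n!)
B

f(n) = 3ⁿ is O(3ⁿ).
All listed options are valid Big-O bounds (upper bounds),
but O(3ⁿ) is the tightest (smallest valid bound).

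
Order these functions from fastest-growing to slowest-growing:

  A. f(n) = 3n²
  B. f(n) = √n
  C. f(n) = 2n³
C > A > B

Comparing growth rates:
C = 2n³ is O(n³)
A = 3n² is O(n²)
B = √n is O(√n)

Therefore, the order from fastest to slowest is: C > A > B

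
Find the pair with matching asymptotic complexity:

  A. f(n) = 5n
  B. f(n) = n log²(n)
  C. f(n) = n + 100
A and C

Examining each function:
  A. 5n is O(n)
  B. n log²(n) is O(n log² n)
  C. n + 100 is O(n)

Functions A and C both have the same complexity class.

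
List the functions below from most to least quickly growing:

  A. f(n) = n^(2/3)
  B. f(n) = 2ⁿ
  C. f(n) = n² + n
B > C > A

Comparing growth rates:
B = 2ⁿ is O(2ⁿ)
C = n² + n is O(n²)
A = n^(2/3) is O(n^(2/3))

Therefore, the order from fastest to slowest is: B > C > A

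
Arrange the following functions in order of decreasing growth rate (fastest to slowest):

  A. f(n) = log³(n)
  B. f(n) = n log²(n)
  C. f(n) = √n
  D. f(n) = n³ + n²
D > B > C > A

Comparing growth rates:
D = n³ + n² is O(n³)
B = n log²(n) is O(n log² n)
C = √n is O(√n)
A = log³(n) is O(log³ n)

Therefore, the order from fastest to slowest is: D > B > C > A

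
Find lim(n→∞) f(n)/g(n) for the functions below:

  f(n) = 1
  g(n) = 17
1/17

Since 1 and 17 have the same growth rate (O(1)),
the ratio converges to a constant: 1/17.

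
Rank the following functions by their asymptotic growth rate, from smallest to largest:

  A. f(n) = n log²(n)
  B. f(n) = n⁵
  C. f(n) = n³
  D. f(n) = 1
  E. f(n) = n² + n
D < A < E < C < B

Comparing growth rates:
D = 1 is O(1)
A = n log²(n) is O(n log² n)
E = n² + n is O(n²)
C = n³ is O(n³)
B = n⁵ is O(n⁵)

Therefore, the order from slowest to fastest is: D < A < E < C < B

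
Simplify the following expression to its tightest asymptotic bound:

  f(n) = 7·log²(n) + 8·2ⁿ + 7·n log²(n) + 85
Θ(2ⁿ)

Order the terms by growth rate: 85 ≺ 7·log²(n) ≺ 7·n log²(n) ≺ 8·2ⁿ.
The fastest-growing term 8·2ⁿ dominates as n → ∞; dropping its constant factor gives Θ(2ⁿ).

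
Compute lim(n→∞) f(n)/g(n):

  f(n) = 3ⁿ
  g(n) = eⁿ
∞

Since 3ⁿ (O(3ⁿ)) grows faster than eⁿ (O(eⁿ)),
the ratio f(n)/g(n) → ∞ as n → ∞.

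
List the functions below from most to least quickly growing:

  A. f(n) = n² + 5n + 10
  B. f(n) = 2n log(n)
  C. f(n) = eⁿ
C > A > B

Comparing growth rates:
C = eⁿ is O(eⁿ)
A = n² + 5n + 10 is O(n²)
B = 2n log(n) is O(n log n)

Therefore, the order from fastest to slowest is: C > A > B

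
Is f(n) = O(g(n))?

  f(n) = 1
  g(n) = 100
True

f(n) = 1 and g(n) = 100 are both O(1).
Big-O permits equal growth rates (f ≤ c·g for some c), so f(n) = O(g(n)) is true.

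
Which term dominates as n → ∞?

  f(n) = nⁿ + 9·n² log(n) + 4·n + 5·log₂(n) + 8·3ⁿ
nⁿ

Looking at each term:
  - nⁿ is O(nⁿ)
  - 9·n² log(n) is O(n² log n)
  - 4·n is O(n)
  - 5·log₂(n) is O(log n)
  - 8·3ⁿ is O(3ⁿ)

The term nⁿ (O(nⁿ)) grows fastest and dominates all others.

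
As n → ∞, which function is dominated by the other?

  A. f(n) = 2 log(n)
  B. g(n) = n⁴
A

f(n) = 2 log(n) is O(log n), while g(n) = n⁴ is O(n⁴).
Since O(log n) grows slower than O(n⁴), f(n) is dominated.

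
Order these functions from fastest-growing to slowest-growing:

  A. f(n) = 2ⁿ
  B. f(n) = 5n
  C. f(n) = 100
A > B > C

Comparing growth rates:
A = 2ⁿ is O(2ⁿ)
B = 5n is O(n)
C = 100 is O(1)

Therefore, the order from fastest to slowest is: A > B > C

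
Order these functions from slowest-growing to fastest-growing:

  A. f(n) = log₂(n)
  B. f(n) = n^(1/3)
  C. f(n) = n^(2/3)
A < B < C

Comparing growth rates:
A = log₂(n) is O(log n)
B = n^(1/3) is O(n^(1/3))
C = n^(2/3) is O(n^(2/3))

Therefore, the order from slowest to fastest is: A < B < C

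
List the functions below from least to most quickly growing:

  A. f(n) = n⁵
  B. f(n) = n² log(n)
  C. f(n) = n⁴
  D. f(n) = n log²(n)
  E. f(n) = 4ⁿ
D < B < C < A < E

Comparing growth rates:
D = n log²(n) is O(n log² n)
B = n² log(n) is O(n² log n)
C = n⁴ is O(n⁴)
A = n⁵ is O(n⁵)
E = 4ⁿ is O(4ⁿ)

Therefore, the order from slowest to fastest is: D < B < C < A < E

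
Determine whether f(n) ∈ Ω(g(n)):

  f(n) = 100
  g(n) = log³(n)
False

f(n) = 100 is O(1), and g(n) = log³(n) is O(log³ n).
Since O(1) grows slower than O(log³ n), f(n) = Ω(g(n)) is false.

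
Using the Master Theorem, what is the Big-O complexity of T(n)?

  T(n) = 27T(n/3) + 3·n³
Θ(n³ log n)

Master Theorem: a = 27, b = 3, f(n) = 3·n³.
Compute the critical exponent d = log₃(27) = 3.
Compare f(n) = Θ(n³) against n^d:
  k = 3 = d, so f(n) = Θ(n^d) — Case 2.
  Work is balanced across levels: T(n) = Θ(n^d log n) = Θ(n³ log n).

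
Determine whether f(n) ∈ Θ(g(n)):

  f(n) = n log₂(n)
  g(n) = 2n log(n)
True

f(n) = n log₂(n) and g(n) = 2n log(n) are both O(n log n).
Since they have the same asymptotic growth rate, f(n) = Θ(g(n)) is true.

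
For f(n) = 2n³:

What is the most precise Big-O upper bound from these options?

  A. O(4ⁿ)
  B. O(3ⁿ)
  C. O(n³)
C

f(n) = 2n³ is O(n³).
All listed options are valid Big-O bounds (upper bounds),
but O(n³) is the tightest (smallest valid bound).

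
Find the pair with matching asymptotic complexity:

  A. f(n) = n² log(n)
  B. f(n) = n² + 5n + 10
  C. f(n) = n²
B and C

Examining each function:
  A. n² log(n) is O(n² log n)
  B. n² + 5n + 10 is O(n²)
  C. n² is O(n²)

Functions B and C both have the same complexity class.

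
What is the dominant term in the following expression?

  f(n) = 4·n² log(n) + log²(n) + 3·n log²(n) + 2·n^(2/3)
4·n² log(n)

Looking at each term:
  - 4·n² log(n) is O(n² log n)
  - log²(n) is O(log² n)
  - 3·n log²(n) is O(n log² n)
  - 2·n^(2/3) is O(n^(2/3))

The term 4·n² log(n) (O(n² log n)) grows fastest and dominates all others.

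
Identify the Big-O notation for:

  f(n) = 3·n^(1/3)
O(n^(1/3))

The dominant term in 3·n^(1/3) is 3·n^(1/3), which is Θ(n^(1/3)).
Constants are absorbed, so the tightest bound is O(n^(1/3)).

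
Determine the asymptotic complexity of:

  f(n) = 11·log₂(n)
O(log n)

The dominant term in 11·log₂(n) is 11·log₂(n), which is Θ(log n).
Constants are absorbed, so the tightest bound is O(log n).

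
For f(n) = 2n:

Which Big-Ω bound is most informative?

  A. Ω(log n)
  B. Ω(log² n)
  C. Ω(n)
C

f(n) = 2n is Ω(n).
All listed options are valid Big-Ω bounds (lower bounds),
but Ω(n) is the tightest (largest valid bound).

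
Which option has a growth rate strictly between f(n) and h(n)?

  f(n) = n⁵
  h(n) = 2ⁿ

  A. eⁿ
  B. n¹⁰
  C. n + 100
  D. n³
B

We need g(n) with n⁵ = o(g(n)) and g(n) = o(2ⁿ), i.e. O(n⁵) ≺ g ≺ O(2ⁿ).
Check each option:
  A. eⁿ — O(eⁿ) does not grow strictly slower than h(n)
  B. n¹⁰ — O(n¹⁰) is strictly between O(n⁵) and O(2ⁿ) ✓
  C. n + 100 — O(n) does not grow strictly faster than f(n)
  D. n³ — O(n³) does not grow strictly faster than f(n)

Only option B (n¹⁰) lies strictly between.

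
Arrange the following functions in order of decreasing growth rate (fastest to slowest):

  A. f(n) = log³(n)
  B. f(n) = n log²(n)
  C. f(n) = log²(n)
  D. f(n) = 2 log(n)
B > A > C > D

Comparing growth rates:
B = n log²(n) is O(n log² n)
A = log³(n) is O(log³ n)
C = log²(n) is O(log² n)
D = 2 log(n) is O(log n)

Therefore, the order from fastest to slowest is: B > A > C > D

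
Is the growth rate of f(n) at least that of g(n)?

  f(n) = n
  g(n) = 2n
True

f(n) = n and g(n) = 2n are both O(n).
Big-Ω permits equal growth rates (f ≥ c·g for some c > 0), so f(n) = Ω(g(n)) is true.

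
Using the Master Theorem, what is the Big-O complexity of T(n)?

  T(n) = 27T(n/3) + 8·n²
Θ(n³)

Master Theorem: a = 27, b = 3, f(n) = 8·n².
Compute the critical exponent d = log₃(27) = 3.
Compare f(n) = Θ(n²) against n^d:
  k = 2 < d = 3, so f(n) = O(n^(d-ε)) — Case 1.
  The recursion cost dominates: T(n) = Θ(n^d) = Θ(n³).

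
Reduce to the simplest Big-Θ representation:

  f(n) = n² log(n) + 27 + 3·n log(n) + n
Θ(n² log n)

Order the terms by growth rate: 27 ≺ n ≺ 3·n log(n) ≺ n² log(n).
The fastest-growing term n² log(n) dominates as n → ∞; dropping its constant factor gives Θ(n² log n).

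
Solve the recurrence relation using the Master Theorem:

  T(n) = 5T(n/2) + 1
Θ(n^log₂(5))

Master Theorem: a = 5, b = 2, f(n) = 1.
Compute the critical exponent d = log₂(5) = 2.322.
Compare f(n) = Θ(1) against n^d:
  k = 0 < d = 2.322, so f(n) = O(n^(d-ε)) — Case 1.
  The recursion cost dominates: T(n) = Θ(n^d) = Θ(n^log₂(5)).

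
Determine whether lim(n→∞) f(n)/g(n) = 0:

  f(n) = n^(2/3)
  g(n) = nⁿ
True

f(n) = n^(2/3) is O(n^(2/3)), and g(n) = nⁿ is O(nⁿ).
Since O(n^(2/3)) grows strictly slower than O(nⁿ), f(n) = o(g(n)) is true.
This means lim(n→∞) f(n)/g(n) = 0.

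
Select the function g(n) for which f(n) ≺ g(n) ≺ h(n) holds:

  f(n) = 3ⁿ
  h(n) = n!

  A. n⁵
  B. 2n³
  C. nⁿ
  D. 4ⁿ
D

We need g(n) with 3ⁿ = o(g(n)) and g(n) = o(n!), i.e. O(3ⁿ) ≺ g ≺ O(n!).
Check each option:
  A. n⁵ — O(n⁵) does not grow strictly faster than f(n)
  B. 2n³ — O(n³) does not grow strictly faster than f(n)
  C. nⁿ — O(nⁿ) does not grow strictly slower than h(n)
  D. 4ⁿ — O(4ⁿ) is strictly between O(3ⁿ) and O(n!) ✓

Only option D (4ⁿ) lies strictly between.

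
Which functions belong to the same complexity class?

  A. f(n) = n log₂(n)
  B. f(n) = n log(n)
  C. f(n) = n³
A and B

Examining each function:
  A. n log₂(n) is O(n log n)
  B. n log(n) is O(n log n)
  C. n³ is O(n³)

Functions A and B both have the same complexity class.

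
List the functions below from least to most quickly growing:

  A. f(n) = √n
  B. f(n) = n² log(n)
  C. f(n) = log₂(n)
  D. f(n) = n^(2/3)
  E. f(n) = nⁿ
C < A < D < B < E

Comparing growth rates:
C = log₂(n) is O(log n)
A = √n is O(√n)
D = n^(2/3) is O(n^(2/3))
B = n² log(n) is O(n² log n)
E = nⁿ is O(nⁿ)

Therefore, the order from slowest to fastest is: C < A < D < B < E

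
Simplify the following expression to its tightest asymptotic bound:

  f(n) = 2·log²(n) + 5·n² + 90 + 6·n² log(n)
Θ(n² log n)

Order the terms by growth rate: 90 ≺ 2·log²(n) ≺ 5·n² ≺ 6·n² log(n).
The fastest-growing term 6·n² log(n) dominates as n → ∞; dropping its constant factor gives Θ(n² log n).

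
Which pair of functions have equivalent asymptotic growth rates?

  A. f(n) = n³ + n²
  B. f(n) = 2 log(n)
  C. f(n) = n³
A and C

Examining each function:
  A. n³ + n² is O(n³)
  B. 2 log(n) is O(log n)
  C. n³ is O(n³)

Functions A and C both have the same complexity class.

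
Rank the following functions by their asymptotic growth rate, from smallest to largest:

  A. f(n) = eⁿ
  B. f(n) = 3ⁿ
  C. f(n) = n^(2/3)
C < A < B

Comparing growth rates:
C = n^(2/3) is O(n^(2/3))
A = eⁿ is O(eⁿ)
B = 3ⁿ is O(3ⁿ)

Therefore, the order from slowest to fastest is: C < A < B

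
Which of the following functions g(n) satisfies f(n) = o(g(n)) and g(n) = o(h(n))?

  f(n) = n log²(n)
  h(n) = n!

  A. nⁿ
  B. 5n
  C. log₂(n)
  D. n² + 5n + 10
D

We need g(n) with n log²(n) = o(g(n)) and g(n) = o(n!), i.e. O(n log² n) ≺ g ≺ O(n!).
Check each option:
  A. nⁿ — O(nⁿ) does not grow strictly slower than h(n)
  B. 5n — O(n) does not grow strictly faster than f(n)
  C. log₂(n) — O(log n) does not grow strictly faster than f(n)
  D. n² + 5n + 10 — O(n²) is strictly between O(n log² n) and O(n!) ✓

Only option D (n² + 5n + 10) lies strictly between.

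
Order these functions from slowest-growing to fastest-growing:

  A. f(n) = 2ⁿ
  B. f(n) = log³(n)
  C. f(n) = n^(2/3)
B < C < A

Comparing growth rates:
B = log³(n) is O(log³ n)
C = n^(2/3) is O(n^(2/3))
A = 2ⁿ is O(2ⁿ)

Therefore, the order from slowest to fastest is: B < C < A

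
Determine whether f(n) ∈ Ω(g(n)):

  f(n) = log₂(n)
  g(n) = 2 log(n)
True

f(n) = log₂(n) and g(n) = 2 log(n) are both O(log n).
Big-Ω permits equal growth rates (f ≥ c·g for some c > 0), so f(n) = Ω(g(n)) is true.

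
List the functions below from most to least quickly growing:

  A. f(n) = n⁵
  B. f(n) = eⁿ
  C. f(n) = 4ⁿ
C > B > A

Comparing growth rates:
C = 4ⁿ is O(4ⁿ)
B = eⁿ is O(eⁿ)
A = n⁵ is O(n⁵)

Therefore, the order from fastest to slowest is: C > B > A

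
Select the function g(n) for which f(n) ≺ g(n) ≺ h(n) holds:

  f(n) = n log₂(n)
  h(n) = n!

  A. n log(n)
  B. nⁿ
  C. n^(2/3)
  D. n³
D

We need g(n) with n log₂(n) = o(g(n)) and g(n) = o(n!), i.e. O(n log n) ≺ g ≺ O(n!).
Check each option:
  A. n log(n) — O(n log n) does not grow strictly faster than f(n)
  B. nⁿ — O(nⁿ) does not grow strictly slower than h(n)
  C. n^(2/3) — O(n^(2/3)) does not grow strictly faster than f(n)
  D. n³ — O(n³) is strictly between O(n log n) and O(n!) ✓

Only option D (n³) lies strictly between.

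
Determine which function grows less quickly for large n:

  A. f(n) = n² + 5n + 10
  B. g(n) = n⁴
A

f(n) = n² + 5n + 10 is O(n²), while g(n) = n⁴ is O(n⁴).
Since O(n²) grows slower than O(n⁴), f(n) is dominated.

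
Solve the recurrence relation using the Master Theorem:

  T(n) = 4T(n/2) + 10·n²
Θ(n² log n)

Master Theorem: a = 4, b = 2, f(n) = 10·n².
Compute the critical exponent d = log₂(4) = 2.
Compare f(n) = Θ(n²) against n^d:
  k = 2 = d, so f(n) = Θ(n^d) — Case 2.
  Work is balanced across levels: T(n) = Θ(n^d log n) = Θ(n² log n).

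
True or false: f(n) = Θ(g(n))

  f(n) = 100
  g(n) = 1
True

f(n) = 100 and g(n) = 1 are both O(1).
Since they have the same asymptotic growth rate, f(n) = Θ(g(n)) is true.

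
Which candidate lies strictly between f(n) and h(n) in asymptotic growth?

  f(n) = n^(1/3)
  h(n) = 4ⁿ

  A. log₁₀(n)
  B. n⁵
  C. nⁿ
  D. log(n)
B

We need g(n) with n^(1/3) = o(g(n)) and g(n) = o(4ⁿ), i.e. O(n^(1/3)) ≺ g ≺ O(4ⁿ).
Check each option:
  A. log₁₀(n) — O(log n) does not grow strictly faster than f(n)
  B. n⁵ — O(n⁵) is strictly between O(n^(1/3)) and O(4ⁿ) ✓
  C. nⁿ — O(nⁿ) does not grow strictly slower than h(n)
  D. log(n) — O(log n) does not grow strictly faster than f(n)

Only option B (n⁵) lies strictly between.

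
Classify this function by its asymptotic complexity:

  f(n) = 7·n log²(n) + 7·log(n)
O(n log² n)

The dominant term in 7·n log²(n) + 7·log(n) is 7·n log²(n), which is Θ(n log² n).
Lower-order terms (7·log(n)) are asymptotically negligible.
Constants are absorbed, so the tightest bound is O(n log² n).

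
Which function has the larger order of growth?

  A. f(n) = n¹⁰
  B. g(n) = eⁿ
B

f(n) = n¹⁰ is O(n¹⁰), while g(n) = eⁿ is O(eⁿ).
Since O(eⁿ) grows faster than O(n¹⁰), g(n) dominates.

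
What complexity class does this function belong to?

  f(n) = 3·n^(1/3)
O(n^(1/3))

The dominant term in 3·n^(1/3) is 3·n^(1/3), which is Θ(n^(1/3)).
Constants are absorbed, so the tightest bound is O(n^(1/3)).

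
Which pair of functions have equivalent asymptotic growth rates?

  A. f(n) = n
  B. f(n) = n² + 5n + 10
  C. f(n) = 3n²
B and C

Examining each function:
  A. n is O(n)
  B. n² + 5n + 10 is O(n²)
  C. 3n² is O(n²)

Functions B and C both have the same complexity class.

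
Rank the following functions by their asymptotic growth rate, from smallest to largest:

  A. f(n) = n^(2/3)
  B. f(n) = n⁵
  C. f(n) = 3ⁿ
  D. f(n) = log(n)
D < A < B < C

Comparing growth rates:
D = log(n) is O(log n)
A = n^(2/3) is O(n^(2/3))
B = n⁵ is O(n⁵)
C = 3ⁿ is O(3ⁿ)

Therefore, the order from slowest to fastest is: D < A < B < C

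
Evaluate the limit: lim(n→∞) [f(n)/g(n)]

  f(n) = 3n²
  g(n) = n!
0

Since 3n² (O(n²)) grows slower than n! (O(n!)),
the ratio f(n)/g(n) → 0 as n → ∞.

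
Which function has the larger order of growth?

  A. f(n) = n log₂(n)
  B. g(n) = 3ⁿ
B

f(n) = n log₂(n) is O(n log n), while g(n) = 3ⁿ is O(3ⁿ).
Since O(3ⁿ) grows faster than O(n log n), g(n) dominates.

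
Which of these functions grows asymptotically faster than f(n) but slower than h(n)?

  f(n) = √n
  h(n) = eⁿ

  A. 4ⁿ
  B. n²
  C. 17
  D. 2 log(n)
B

We need g(n) with √n = o(g(n)) and g(n) = o(eⁿ), i.e. O(√n) ≺ g ≺ O(eⁿ).
Check each option:
  A. 4ⁿ — O(4ⁿ) does not grow strictly slower than h(n)
  B. n² — O(n²) is strictly between O(√n) and O(eⁿ) ✓
  C. 17 — O(1) does not grow strictly faster than f(n)
  D. 2 log(n) — O(log n) does not grow strictly faster than f(n)

Only option B (n²) lies strictly between.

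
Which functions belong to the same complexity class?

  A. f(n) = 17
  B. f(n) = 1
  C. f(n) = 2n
A and B

Examining each function:
  A. 17 is O(1)
  B. 1 is O(1)
  C. 2n is O(n)

Functions A and B both have the same complexity class.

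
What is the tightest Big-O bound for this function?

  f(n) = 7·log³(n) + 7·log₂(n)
O(log³ n)

The dominant term in 7·log³(n) + 7·log₂(n) is 7·log³(n), which is Θ(log³ n).
Lower-order terms (7·log₂(n)) are asymptotically negligible.
Constants are absorbed, so the tightest bound is O(log³ n).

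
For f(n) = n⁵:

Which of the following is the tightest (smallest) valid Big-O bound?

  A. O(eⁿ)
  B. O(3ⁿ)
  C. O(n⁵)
C

f(n) = n⁵ is O(n⁵).
All listed options are valid Big-O bounds (upper bounds),
but O(n⁵) is the tightest (smallest valid bound).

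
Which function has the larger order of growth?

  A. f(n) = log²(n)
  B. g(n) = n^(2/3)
B

f(n) = log²(n) is O(log² n), while g(n) = n^(2/3) is O(n^(2/3)).
Since O(n^(2/3)) grows faster than O(log² n), g(n) dominates.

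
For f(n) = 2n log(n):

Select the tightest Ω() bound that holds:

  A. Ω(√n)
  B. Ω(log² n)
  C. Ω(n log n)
C

f(n) = 2n log(n) is Ω(n log n).
All listed options are valid Big-Ω bounds (lower bounds),
but Ω(n log n) is the tightest (largest valid bound).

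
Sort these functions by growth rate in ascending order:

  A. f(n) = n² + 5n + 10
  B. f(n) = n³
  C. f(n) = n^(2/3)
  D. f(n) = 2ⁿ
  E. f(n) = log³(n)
E < C < A < B < D

Comparing growth rates:
E = log³(n) is O(log³ n)
C = n^(2/3) is O(n^(2/3))
A = n² + 5n + 10 is O(n²)
B = n³ is O(n³)
D = 2ⁿ is O(2ⁿ)

Therefore, the order from slowest to fastest is: E < C < A < B < D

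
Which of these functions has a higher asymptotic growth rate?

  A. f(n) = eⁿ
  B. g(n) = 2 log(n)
A

f(n) = eⁿ is O(eⁿ), while g(n) = 2 log(n) is O(log n).
Since O(eⁿ) grows faster than O(log n), f(n) dominates.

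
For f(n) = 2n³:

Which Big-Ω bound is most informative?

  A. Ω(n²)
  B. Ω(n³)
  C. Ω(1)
B

f(n) = 2n³ is Ω(n³).
All listed options are valid Big-Ω bounds (lower bounds),
but Ω(n³) is the tightest (largest valid bound).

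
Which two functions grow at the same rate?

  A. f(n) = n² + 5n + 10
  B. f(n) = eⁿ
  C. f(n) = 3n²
A and C

Examining each function:
  A. n² + 5n + 10 is O(n²)
  B. eⁿ is O(eⁿ)
  C. 3n² is O(n²)

Functions A and C both have the same complexity class.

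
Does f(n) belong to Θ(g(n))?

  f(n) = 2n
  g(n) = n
True

f(n) = 2n and g(n) = n are both O(n).
Since they have the same asymptotic growth rate, f(n) = Θ(g(n)) is true.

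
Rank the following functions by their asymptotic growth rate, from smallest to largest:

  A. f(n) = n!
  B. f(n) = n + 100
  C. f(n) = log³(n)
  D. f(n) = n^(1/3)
C < D < B < A

Comparing growth rates:
C = log³(n) is O(log³ n)
D = n^(1/3) is O(n^(1/3))
B = n + 100 is O(n)
A = n! is O(n!)

Therefore, the order from slowest to fastest is: C < D < B < A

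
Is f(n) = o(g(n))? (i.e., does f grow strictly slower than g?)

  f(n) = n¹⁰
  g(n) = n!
True

f(n) = n¹⁰ is O(n¹⁰), and g(n) = n! is O(n!).
Since O(n¹⁰) grows strictly slower than O(n!), f(n) = o(g(n)) is true.
This means lim(n→∞) f(n)/g(n) = 0.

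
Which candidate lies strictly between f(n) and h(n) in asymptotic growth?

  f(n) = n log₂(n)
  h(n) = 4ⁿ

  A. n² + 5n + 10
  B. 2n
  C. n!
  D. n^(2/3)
A

We need g(n) with n log₂(n) = o(g(n)) and g(n) = o(4ⁿ), i.e. O(n log n) ≺ g ≺ O(4ⁿ).
Check each option:
  A. n² + 5n + 10 — O(n²) is strictly between O(n log n) and O(4ⁿ) ✓
  B. 2n — O(n) does not grow strictly faster than f(n)
  C. n! — O(n!) does not grow strictly slower than h(n)
  D. n^(2/3) — O(n^(2/3)) does not grow strictly faster than f(n)

Only option A (n² + 5n + 10) lies strictly between.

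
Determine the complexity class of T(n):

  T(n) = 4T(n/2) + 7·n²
Θ(n² log n)

Master Theorem: a = 4, b = 2, f(n) = 7·n².
Compute the critical exponent d = log₂(4) = 2.
Compare f(n) = Θ(n²) against n^d:
  k = 2 = d, so f(n) = Θ(n^d) — Case 2.
  Work is balanced across levels: T(n) = Θ(n^d log n) = Θ(n² log n).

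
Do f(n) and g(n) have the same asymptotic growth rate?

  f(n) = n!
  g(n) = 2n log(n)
False

f(n) = n! is O(n!), and g(n) = 2n log(n) is O(n log n).
Since they have different growth rates, f(n) = Θ(g(n)) is false.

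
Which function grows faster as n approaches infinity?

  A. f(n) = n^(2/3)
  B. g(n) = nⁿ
B

f(n) = n^(2/3) is O(n^(2/3)), while g(n) = nⁿ is O(nⁿ).
Since O(nⁿ) grows faster than O(n^(2/3)), g(n) dominates.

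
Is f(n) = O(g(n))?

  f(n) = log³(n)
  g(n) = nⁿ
True

f(n) = log³(n) is O(log³ n), and g(n) = nⁿ is O(nⁿ).
Since O(log³ n) ⊆ O(nⁿ) (f grows no faster than g), f(n) = O(g(n)) is true.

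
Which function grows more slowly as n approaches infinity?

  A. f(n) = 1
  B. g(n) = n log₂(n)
A

f(n) = 1 is O(1), while g(n) = n log₂(n) is O(n log n).
Since O(1) grows slower than O(n log n), f(n) is dominated.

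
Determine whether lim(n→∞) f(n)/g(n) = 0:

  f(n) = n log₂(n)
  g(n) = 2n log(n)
False

f(n) = n log₂(n) is O(n log n), and g(n) = 2n log(n) is O(n log n).
Since they have the same growth rate, f(n) = o(g(n)) is false.
(f = o(g) requires f to grow strictly slower, not equal.)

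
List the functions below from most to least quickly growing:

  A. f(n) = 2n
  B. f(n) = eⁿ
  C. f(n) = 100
B > A > C

Comparing growth rates:
B = eⁿ is O(eⁿ)
A = 2n is O(n)
C = 100 is O(1)

Therefore, the order from fastest to slowest is: B > A > C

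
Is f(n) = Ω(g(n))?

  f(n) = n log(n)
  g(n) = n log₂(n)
True

f(n) = n log(n) and g(n) = n log₂(n) are both O(n log n).
Big-Ω permits equal growth rates (f ≥ c·g for some c > 0), so f(n) = Ω(g(n)) is true.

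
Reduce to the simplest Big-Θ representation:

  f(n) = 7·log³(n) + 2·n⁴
Θ(n⁴)

Order the terms by growth rate: 7·log³(n) ≺ 2·n⁴.
The fastest-growing term 2·n⁴ dominates as n → ∞; dropping its constant factor gives Θ(n⁴).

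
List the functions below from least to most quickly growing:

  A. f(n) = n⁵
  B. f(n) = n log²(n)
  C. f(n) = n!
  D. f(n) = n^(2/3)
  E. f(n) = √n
E < D < B < A < C

Comparing growth rates:
E = √n is O(√n)
D = n^(2/3) is O(n^(2/3))
B = n log²(n) is O(n log² n)
A = n⁵ is O(n⁵)
C = n! is O(n!)

Therefore, the order from slowest to fastest is: E < D < B < A < C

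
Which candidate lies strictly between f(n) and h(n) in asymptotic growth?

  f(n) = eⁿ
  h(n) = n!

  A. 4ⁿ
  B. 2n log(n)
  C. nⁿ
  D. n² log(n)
A

We need g(n) with eⁿ = o(g(n)) and g(n) = o(n!), i.e. O(eⁿ) ≺ g ≺ O(n!).
Check each option:
  A. 4ⁿ — O(4ⁿ) is strictly between O(eⁿ) and O(n!) ✓
  B. 2n log(n) — O(n log n) does not grow strictly faster than f(n)
  C. nⁿ — O(nⁿ) does not grow strictly slower than h(n)
  D. n² log(n) — O(n² log n) does not grow strictly faster than f(n)

Only option A (4ⁿ) lies strictly between.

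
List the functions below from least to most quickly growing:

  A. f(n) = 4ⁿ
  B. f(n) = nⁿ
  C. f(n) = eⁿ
C < A < B

Comparing growth rates:
C = eⁿ is O(eⁿ)
A = 4ⁿ is O(4ⁿ)
B = nⁿ is O(nⁿ)

Therefore, the order from slowest to fastest is: C < A < B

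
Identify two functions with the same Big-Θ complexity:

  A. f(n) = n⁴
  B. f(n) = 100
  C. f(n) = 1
B and C

Examining each function:
  A. n⁴ is O(n⁴)
  B. 100 is O(1)
  C. 1 is O(1)

Functions B and C both have the same complexity class.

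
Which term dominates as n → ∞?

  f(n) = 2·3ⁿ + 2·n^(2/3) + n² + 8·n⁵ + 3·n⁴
2·3ⁿ

Looking at each term:
  - 2·3ⁿ is O(3ⁿ)
  - 2·n^(2/3) is O(n^(2/3))
  - n² is O(n²)
  - 8·n⁵ is O(n⁵)
  - 3·n⁴ is O(n⁴)

The term 2·3ⁿ (O(3ⁿ)) grows fastest and dominates all others.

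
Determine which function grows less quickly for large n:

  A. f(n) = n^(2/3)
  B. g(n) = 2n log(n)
A

f(n) = n^(2/3) is O(n^(2/3)), while g(n) = 2n log(n) is O(n log n).
Since O(n^(2/3)) grows slower than O(n log n), f(n) is dominated.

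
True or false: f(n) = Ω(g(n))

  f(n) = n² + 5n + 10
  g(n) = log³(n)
True

f(n) = n² + 5n + 10 is O(n²), and g(n) = log³(n) is O(log³ n).
Since O(n²) grows at least as fast as O(log³ n), f(n) = Ω(g(n)) is true.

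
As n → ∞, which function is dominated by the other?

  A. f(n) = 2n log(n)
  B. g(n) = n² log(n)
A

f(n) = 2n log(n) is O(n log n), while g(n) = n² log(n) is O(n² log n).
Since O(n log n) grows slower than O(n² log n), f(n) is dominated.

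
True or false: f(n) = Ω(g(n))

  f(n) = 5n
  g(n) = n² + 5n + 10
False

f(n) = 5n is O(n), and g(n) = n² + 5n + 10 is O(n²).
Since O(n) grows slower than O(n²), f(n) = Ω(g(n)) is false.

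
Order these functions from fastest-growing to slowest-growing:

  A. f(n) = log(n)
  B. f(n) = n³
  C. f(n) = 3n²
B > C > A

Comparing growth rates:
B = n³ is O(n³)
C = 3n² is O(n²)
A = log(n) is O(log n)

Therefore, the order from fastest to slowest is: B > C > A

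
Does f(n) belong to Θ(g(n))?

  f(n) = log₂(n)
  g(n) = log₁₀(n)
True

f(n) = log₂(n) and g(n) = log₁₀(n) are both O(log n).
Since they have the same asymptotic growth rate, f(n) = Θ(g(n)) is true.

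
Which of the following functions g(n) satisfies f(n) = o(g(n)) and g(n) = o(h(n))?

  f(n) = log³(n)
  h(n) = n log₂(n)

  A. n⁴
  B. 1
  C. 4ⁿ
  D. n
D

We need g(n) with log³(n) = o(g(n)) and g(n) = o(n log₂(n)), i.e. O(log³ n) ≺ g ≺ O(n log n).
Check each option:
  A. n⁴ — O(n⁴) does not grow strictly slower than h(n)
  B. 1 — O(1) does not grow strictly faster than f(n)
  C. 4ⁿ — O(4ⁿ) does not grow strictly slower than h(n)
  D. n — O(n) is strictly between O(log³ n) and O(n log n) ✓

Only option D (n) lies strictly between.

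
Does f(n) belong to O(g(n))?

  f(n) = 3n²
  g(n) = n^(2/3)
False

f(n) = 3n² is O(n²), and g(n) = n^(2/3) is O(n^(2/3)).
Since O(n²) grows faster than O(n^(2/3)), f(n) = O(g(n)) is false.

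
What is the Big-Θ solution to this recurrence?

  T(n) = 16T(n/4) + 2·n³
Θ(n³)

Master Theorem: a = 16, b = 4, f(n) = 2·n³.
Compute the critical exponent d = log₄(16) = 2.
Compare f(n) = Θ(n³) against n^d:
  k = 3 > d = 2, so f(n) = Ω(n^(d+ε)) — Case 3.
  Regularity: a·(n/b)^3/n^3 = a/b^3 = 16/64 < 1 ✓.
  The top-level work dominates: T(n) = Θ(f(n)) = Θ(n³).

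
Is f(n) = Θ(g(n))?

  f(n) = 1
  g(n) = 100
True

f(n) = 1 and g(n) = 100 are both O(1).
Since they have the same asymptotic growth rate, f(n) = Θ(g(n)) is true.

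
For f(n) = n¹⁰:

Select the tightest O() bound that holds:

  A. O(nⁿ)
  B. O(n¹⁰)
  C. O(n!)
B

f(n) = n¹⁰ is O(n¹⁰).
All listed options are valid Big-O bounds (upper bounds),
but O(n¹⁰) is the tightest (smallest valid bound).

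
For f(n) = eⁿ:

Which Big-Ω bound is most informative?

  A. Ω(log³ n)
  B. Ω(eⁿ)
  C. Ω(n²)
B

f(n) = eⁿ is Ω(eⁿ).
All listed options are valid Big-Ω bounds (lower bounds),
but Ω(eⁿ) is the tightest (largest valid bound).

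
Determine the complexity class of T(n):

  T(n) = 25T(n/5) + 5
Θ(n²)

Master Theorem: a = 25, b = 5, f(n) = 5.
Compute the critical exponent d = log₅(25) = 2.
Compare f(n) = Θ(1) against n^d:
  k = 0 < d = 2, so f(n) = O(n^(d-ε)) — Case 1.
  The recursion cost dominates: T(n) = Θ(n^d) = Θ(n²).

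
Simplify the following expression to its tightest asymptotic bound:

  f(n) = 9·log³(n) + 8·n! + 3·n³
Θ(n!)

Order the terms by growth rate: 9·log³(n) ≺ 3·n³ ≺ 8·n!.
The fastest-growing term 8·n! dominates as n → ∞; dropping its constant factor gives Θ(n!).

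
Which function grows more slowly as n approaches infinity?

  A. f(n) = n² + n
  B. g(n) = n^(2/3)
B

f(n) = n² + n is O(n²), while g(n) = n^(2/3) is O(n^(2/3)).
Since O(n^(2/3)) grows slower than O(n²), g(n) is dominated.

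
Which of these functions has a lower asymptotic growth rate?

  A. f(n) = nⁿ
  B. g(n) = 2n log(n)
B

f(n) = nⁿ is O(nⁿ), while g(n) = 2n log(n) is O(n log n).
Since O(n log n) grows slower than O(nⁿ), g(n) is dominated.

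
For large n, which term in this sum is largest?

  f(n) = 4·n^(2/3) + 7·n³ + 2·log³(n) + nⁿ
nⁿ

Looking at each term:
  - 4·n^(2/3) is O(n^(2/3))
  - 7·n³ is O(n³)
  - 2·log³(n) is O(log³ n)
  - nⁿ is O(nⁿ)

The term nⁿ (O(nⁿ)) grows fastest and dominates all others.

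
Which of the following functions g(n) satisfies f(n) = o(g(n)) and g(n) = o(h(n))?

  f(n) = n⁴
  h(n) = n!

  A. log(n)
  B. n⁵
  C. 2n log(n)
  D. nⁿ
B

We need g(n) with n⁴ = o(g(n)) and g(n) = o(n!), i.e. O(n⁴) ≺ g ≺ O(n!).
Check each option:
  A. log(n) — O(log n) does not grow strictly faster than f(n)
  B. n⁵ — O(n⁵) is strictly between O(n⁴) and O(n!) ✓
  C. 2n log(n) — O(n log n) does not grow strictly faster than f(n)
  D. nⁿ — O(nⁿ) does not grow strictly slower than h(n)

Only option B (n⁵) lies strictly between.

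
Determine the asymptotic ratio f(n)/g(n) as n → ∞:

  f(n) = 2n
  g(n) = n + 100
2

Since 2n and n + 100 have the same growth rate (O(n)),
the ratio converges to a constant: 2.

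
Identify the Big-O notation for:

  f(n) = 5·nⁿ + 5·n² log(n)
O(nⁿ)

The dominant term in 5·nⁿ + 5·n² log(n) is 5·nⁿ, which is Θ(nⁿ).
Lower-order terms (5·n² log(n)) are asymptotically negligible.
Constants are absorbed, so the tightest bound is O(nⁿ).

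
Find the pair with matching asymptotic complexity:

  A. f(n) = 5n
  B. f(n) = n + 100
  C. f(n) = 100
A and B

Examining each function:
  A. 5n is O(n)
  B. n + 100 is O(n)
  C. 100 is O(1)

Functions A and B both have the same complexity class.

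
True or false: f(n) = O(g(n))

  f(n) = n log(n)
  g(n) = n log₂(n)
True

f(n) = n log(n) and g(n) = n log₂(n) are both O(n log n).
Big-O permits equal growth rates (f ≤ c·g for some c), so f(n) = O(g(n)) is true.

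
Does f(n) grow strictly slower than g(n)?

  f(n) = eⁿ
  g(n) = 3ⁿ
True

f(n) = eⁿ is O(eⁿ), and g(n) = 3ⁿ is O(3ⁿ).
Since O(eⁿ) grows strictly slower than O(3ⁿ), f(n) = o(g(n)) is true.
This means lim(n→∞) f(n)/g(n) = 0.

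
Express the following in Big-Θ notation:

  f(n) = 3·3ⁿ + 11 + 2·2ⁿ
Θ(3ⁿ)

Order the terms by growth rate: 11 ≺ 2·2ⁿ ≺ 3·3ⁿ.
The fastest-growing term 3·3ⁿ dominates as n → ∞; dropping its constant factor gives Θ(3ⁿ).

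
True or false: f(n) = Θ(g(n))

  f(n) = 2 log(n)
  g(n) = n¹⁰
False

f(n) = 2 log(n) is O(log n), and g(n) = n¹⁰ is O(n¹⁰).
Since they have different growth rates, f(n) = Θ(g(n)) is false.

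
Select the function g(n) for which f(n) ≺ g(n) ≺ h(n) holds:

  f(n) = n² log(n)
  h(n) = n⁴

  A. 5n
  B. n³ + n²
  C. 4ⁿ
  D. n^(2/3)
B

We need g(n) with n² log(n) = o(g(n)) and g(n) = o(n⁴), i.e. O(n² log n) ≺ g ≺ O(n⁴).
Check each option:
  A. 5n — O(n) does not grow strictly faster than f(n)
  B. n³ + n² — O(n³) is strictly between O(n² log n) and O(n⁴) ✓
  C. 4ⁿ — O(4ⁿ) does not grow strictly slower than h(n)
  D. n^(2/3) — O(n^(2/3)) does not grow strictly faster than f(n)

Only option B (n³ + n²) lies strictly between.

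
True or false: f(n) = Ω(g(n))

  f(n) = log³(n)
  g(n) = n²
False

f(n) = log³(n) is O(log³ n), and g(n) = n² is O(n²).
Since O(log³ n) grows slower than O(n²), f(n) = Ω(g(n)) is false.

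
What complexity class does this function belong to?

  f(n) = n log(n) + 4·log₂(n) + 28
O(n log n)

The dominant term in n log(n) + 4·log₂(n) + 28 is n log(n), which is Θ(n log n).
Lower-order terms (4·log₂(n), 28) are asymptotically negligible.
Constants are absorbed, so the tightest bound is O(n log n).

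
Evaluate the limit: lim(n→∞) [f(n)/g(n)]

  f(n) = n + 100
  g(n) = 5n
1/5

Since n + 100 and 5n have the same growth rate (O(n)),
the ratio converges to a constant: 1/5.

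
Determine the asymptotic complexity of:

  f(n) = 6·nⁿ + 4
O(nⁿ)

The dominant term in 6·nⁿ + 4 is 6·nⁿ, which is Θ(nⁿ).
Lower-order terms (4) are asymptotically negligible.
Constants are absorbed, so the tightest bound is O(nⁿ).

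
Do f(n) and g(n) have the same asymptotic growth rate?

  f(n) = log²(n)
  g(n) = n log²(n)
False

f(n) = log²(n) is O(log² n), and g(n) = n log²(n) is O(n log² n).
Since they have different growth rates, f(n) = Θ(g(n)) is false.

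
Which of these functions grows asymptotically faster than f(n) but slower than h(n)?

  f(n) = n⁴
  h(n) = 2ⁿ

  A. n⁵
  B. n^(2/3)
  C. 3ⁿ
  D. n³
A

We need g(n) with n⁴ = o(g(n)) and g(n) = o(2ⁿ), i.e. O(n⁴) ≺ g ≺ O(2ⁿ).
Check each option:
  A. n⁵ — O(n⁵) is strictly between O(n⁴) and O(2ⁿ) ✓
  B. n^(2/3) — O(n^(2/3)) does not grow strictly faster than f(n)
  C. 3ⁿ — O(3ⁿ) does not grow strictly slower than h(n)
  D. n³ — O(n³) does not grow strictly faster than f(n)

Only option A (n⁵) lies strictly between.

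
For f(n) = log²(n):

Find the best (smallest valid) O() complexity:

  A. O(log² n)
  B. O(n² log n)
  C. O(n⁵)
A

f(n) = log²(n) is O(log² n).
All listed options are valid Big-O bounds (upper bounds),
but O(log² n) is the tightest (smallest valid bound).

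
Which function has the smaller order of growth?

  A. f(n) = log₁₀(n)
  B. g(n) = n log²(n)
A

f(n) = log₁₀(n) is O(log n), while g(n) = n log²(n) is O(n log² n).
Since O(log n) grows slower than O(n log² n), f(n) is dominated.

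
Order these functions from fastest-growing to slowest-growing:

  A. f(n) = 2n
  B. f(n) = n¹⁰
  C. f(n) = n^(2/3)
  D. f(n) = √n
B > A > C > D

Comparing growth rates:
B = n¹⁰ is O(n¹⁰)
A = 2n is O(n)
C = n^(2/3) is O(n^(2/3))
D = √n is O(√n)

Therefore, the order from fastest to slowest is: B > A > C > D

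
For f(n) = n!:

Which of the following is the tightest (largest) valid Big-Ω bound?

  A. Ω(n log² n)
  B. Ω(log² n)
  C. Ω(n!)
C

f(n) = n! is Ω(n!).
All listed options are valid Big-Ω bounds (lower bounds),
but Ω(n!) is the tightest (largest valid bound).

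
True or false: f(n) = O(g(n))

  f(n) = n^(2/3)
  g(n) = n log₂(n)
True

f(n) = n^(2/3) is O(n^(2/3)), and g(n) = n log₂(n) is O(n log n).
Since O(n^(2/3)) ⊆ O(n log n) (f grows no faster than g), f(n) = O(g(n)) is true.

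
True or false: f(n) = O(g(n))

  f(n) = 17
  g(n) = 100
True

f(n) = 17 and g(n) = 100 are both O(1).
Big-O permits equal growth rates (f ≤ c·g for some c), so f(n) = O(g(n)) is true.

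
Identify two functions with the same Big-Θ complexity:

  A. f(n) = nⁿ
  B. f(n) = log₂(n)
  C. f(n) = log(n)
B and C

Examining each function:
  A. nⁿ is O(nⁿ)
  B. log₂(n) is O(log n)
  C. log(n) is O(log n)

Functions B and C both have the same complexity class.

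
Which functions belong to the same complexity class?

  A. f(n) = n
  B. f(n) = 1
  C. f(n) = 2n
A and C

Examining each function:
  A. n is O(n)
  B. 1 is O(1)
  C. 2n is O(n)

Functions A and C both have the same complexity class.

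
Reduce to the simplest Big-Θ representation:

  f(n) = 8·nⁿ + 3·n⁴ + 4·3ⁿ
Θ(nⁿ)

Order the terms by growth rate: 3·n⁴ ≺ 4·3ⁿ ≺ 8·nⁿ.
The fastest-growing term 8·nⁿ dominates as n → ∞; dropping its constant factor gives Θ(nⁿ).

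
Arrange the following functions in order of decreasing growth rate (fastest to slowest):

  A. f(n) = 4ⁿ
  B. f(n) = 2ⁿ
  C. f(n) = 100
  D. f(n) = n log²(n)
A > B > D > C

Comparing growth rates:
A = 4ⁿ is O(4ⁿ)
B = 2ⁿ is O(2ⁿ)
D = n log²(n) is O(n log² n)
C = 100 is O(1)

Therefore, the order from fastest to slowest is: A > B > D > C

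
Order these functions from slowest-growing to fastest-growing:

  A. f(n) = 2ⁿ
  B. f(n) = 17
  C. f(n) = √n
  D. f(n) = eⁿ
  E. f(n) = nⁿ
B < C < A < D < E

Comparing growth rates:
B = 17 is O(1)
C = √n is O(√n)
A = 2ⁿ is O(2ⁿ)
D = eⁿ is O(eⁿ)
E = nⁿ is O(nⁿ)

Therefore, the order from slowest to fastest is: B < C < A < D < E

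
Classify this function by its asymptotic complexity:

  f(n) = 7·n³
O(n³)

The dominant term in 7·n³ is 7·n³, which is Θ(n³).
Constants are absorbed, so the tightest bound is O(n³).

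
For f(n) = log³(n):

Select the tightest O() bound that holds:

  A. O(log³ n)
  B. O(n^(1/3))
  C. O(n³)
A

f(n) = log³(n) is O(log³ n).
All listed options are valid Big-O bounds (upper bounds),
but O(log³ n) is the tightest (smallest valid bound).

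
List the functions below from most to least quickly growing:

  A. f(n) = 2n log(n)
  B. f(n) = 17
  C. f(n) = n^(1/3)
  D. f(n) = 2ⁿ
D > A > C > B

Comparing growth rates:
D = 2ⁿ is O(2ⁿ)
A = 2n log(n) is O(n log n)
C = n^(1/3) is O(n^(1/3))
B = 17 is O(1)

Therefore, the order from fastest to slowest is: D > A > C > B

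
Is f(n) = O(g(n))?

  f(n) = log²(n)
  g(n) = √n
True

f(n) = log²(n) is O(log² n), and g(n) = √n is O(√n).
Since O(log² n) ⊆ O(√n) (f grows no faster than g), f(n) = O(g(n)) is true.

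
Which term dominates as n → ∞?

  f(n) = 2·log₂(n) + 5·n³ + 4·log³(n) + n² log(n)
5·n³

Looking at each term:
  - 2·log₂(n) is O(log n)
  - 5·n³ is O(n³)
  - 4·log³(n) is O(log³ n)
  - n² log(n) is O(n² log n)

The term 5·n³ (O(n³)) grows fastest and dominates all others.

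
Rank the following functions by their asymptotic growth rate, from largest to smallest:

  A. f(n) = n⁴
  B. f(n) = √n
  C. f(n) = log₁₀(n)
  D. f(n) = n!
D > A > B > C

Comparing growth rates:
D = n! is O(n!)
A = n⁴ is O(n⁴)
B = √n is O(√n)
C = log₁₀(n) is O(log n)

Therefore, the order from fastest to slowest is: D > A > B > C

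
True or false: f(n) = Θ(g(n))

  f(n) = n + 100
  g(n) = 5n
True

f(n) = n + 100 and g(n) = 5n are both O(n).
Since they have the same asymptotic growth rate, f(n) = Θ(g(n)) is true.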